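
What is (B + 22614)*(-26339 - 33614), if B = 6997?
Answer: -1775268283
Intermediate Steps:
(B + 22614)*(-26339 - 33614) = (6997 + 22614)*(-26339 - 33614) = 29611*(-59953) = -1775268283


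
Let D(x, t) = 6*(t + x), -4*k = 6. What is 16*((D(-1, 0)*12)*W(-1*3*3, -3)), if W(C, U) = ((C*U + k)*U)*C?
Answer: -793152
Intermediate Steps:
k = -3/2 (k = -¼*6 = -3/2 ≈ -1.5000)
D(x, t) = 6*t + 6*x
W(C, U) = C*U*(-3/2 + C*U) (W(C, U) = ((C*U - 3/2)*U)*C = ((-3/2 + C*U)*U)*C = (U*(-3/2 + C*U))*C = C*U*(-3/2 + C*U))
16*((D(-1, 0)*12)*W(-1*3*3, -3)) = 16*(((6*0 + 6*(-1))*12)*((½)*(-1*3*3)*(-3)*(-3 + 2*(-1*3*3)*(-3)))) = 16*(((0 - 6)*12)*((½)*(-3*3)*(-3)*(-3 + 2*(-3*3)*(-3)))) = 16*((-6*12)*((½)*(-9)*(-3)*(-3 + 2*(-9)*(-3)))) = 16*(-36*(-9)*(-3)*(-3 + 54)) = 16*(-36*(-9)*(-3)*51) = 16*(-72*1377/2) = 16*(-49572) = -793152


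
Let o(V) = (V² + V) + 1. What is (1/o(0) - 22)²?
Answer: 441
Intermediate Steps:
o(V) = 1 + V + V² (o(V) = (V + V²) + 1 = 1 + V + V²)
(1/o(0) - 22)² = (1/(1 + 0 + 0²) - 22)² = (1/(1 + 0 + 0) - 22)² = (1/1 - 22)² = (1 - 22)² = (-21)² = 441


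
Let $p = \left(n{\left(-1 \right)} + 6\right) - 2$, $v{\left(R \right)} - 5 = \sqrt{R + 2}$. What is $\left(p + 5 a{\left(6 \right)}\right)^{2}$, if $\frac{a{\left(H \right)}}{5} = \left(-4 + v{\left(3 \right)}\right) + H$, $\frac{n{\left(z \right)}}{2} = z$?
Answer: $34454 + 8850 \sqrt{5} \approx 54243.0$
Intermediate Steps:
$n{\left(z \right)} = 2 z$
$v{\left(R \right)} = 5 + \sqrt{2 + R}$ ($v{\left(R \right)} = 5 + \sqrt{R + 2} = 5 + \sqrt{2 + R}$)
$p = 2$ ($p = \left(2 \left(-1\right) + 6\right) - 2 = \left(-2 + 6\right) - 2 = 4 - 2 = 2$)
$a{\left(H \right)} = 5 + 5 H + 5 \sqrt{5}$ ($a{\left(H \right)} = 5 \left(\left(-4 + \left(5 + \sqrt{2 + 3}\right)\right) + H\right) = 5 \left(\left(-4 + \left(5 + \sqrt{5}\right)\right) + H\right) = 5 \left(\left(1 + \sqrt{5}\right) + H\right) = 5 \left(1 + H + \sqrt{5}\right) = 5 + 5 H + 5 \sqrt{5}$)
$\left(p + 5 a{\left(6 \right)}\right)^{2} = \left(2 + 5 \left(5 + 5 \cdot 6 + 5 \sqrt{5}\right)\right)^{2} = \left(2 + 5 \left(5 + 30 + 5 \sqrt{5}\right)\right)^{2} = \left(2 + 5 \left(35 + 5 \sqrt{5}\right)\right)^{2} = \left(2 + \left(175 + 25 \sqrt{5}\right)\right)^{2} = \left(177 + 25 \sqrt{5}\right)^{2}$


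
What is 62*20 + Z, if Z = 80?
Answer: 1320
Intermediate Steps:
62*20 + Z = 62*20 + 80 = 1240 + 80 = 1320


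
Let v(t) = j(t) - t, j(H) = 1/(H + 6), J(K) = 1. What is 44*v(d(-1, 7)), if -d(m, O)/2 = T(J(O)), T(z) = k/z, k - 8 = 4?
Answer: 9482/9 ≈ 1053.6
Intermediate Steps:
k = 12 (k = 8 + 4 = 12)
T(z) = 12/z
j(H) = 1/(6 + H)
d(m, O) = -24 (d(m, O) = -24/1 = -24)
v(t) = 1/(6 + t) - t
44*v(d(-1, 7)) = 44*((1 - 1*(-24)*(6 - 24))/(6 - 24)) = 44*((1 - 1*(-24)*(-18))/(-18)) = 44*(-(1 - 432)/18) = 44*(-1/18*(-431)) = 44*(431/18) = 9482/9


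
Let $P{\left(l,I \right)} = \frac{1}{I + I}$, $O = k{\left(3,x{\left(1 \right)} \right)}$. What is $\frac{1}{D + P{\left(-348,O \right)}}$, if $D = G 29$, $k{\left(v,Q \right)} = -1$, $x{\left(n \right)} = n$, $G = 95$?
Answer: $\frac{2}{5509} \approx 0.00036304$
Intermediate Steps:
$O = -1$
$D = 2755$ ($D = 95 \cdot 29 = 2755$)
$P{\left(l,I \right)} = \frac{1}{2 I}$
$\frac{1}{D + P{\left(-348,O \right)}} = \frac{1}{2755 + \frac{1}{2 \left(-1\right)}} = \frac{1}{2755 + \frac{1}{2} \left(-1\right)} = \frac{1}{2755 - \frac{1}{2}} = \frac{1}{\frac{5509}{2}} = \frac{2}{5509}$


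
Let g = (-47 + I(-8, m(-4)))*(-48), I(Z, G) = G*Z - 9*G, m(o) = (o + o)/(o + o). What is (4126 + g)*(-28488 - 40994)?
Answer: -500131436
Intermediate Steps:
m(o) = 1 (m(o) = (2*o)/((2*o)) = (2*o)*(1/(2*o)) = 1)
I(Z, G) = -9*G + G*Z
g = 3072 (g = (-47 + 1*(-9 - 8))*(-48) = (-47 + 1*(-17))*(-48) = (-47 - 17)*(-48) = -64*(-48) = 3072)
(4126 + g)*(-28488 - 40994) = (4126 + 3072)*(-28488 - 40994) = 7198*(-69482) = -500131436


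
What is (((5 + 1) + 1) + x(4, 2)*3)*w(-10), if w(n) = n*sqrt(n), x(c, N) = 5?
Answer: -220*I*sqrt(10) ≈ -695.7*I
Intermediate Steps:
w(n) = n**(3/2)
(((5 + 1) + 1) + x(4, 2)*3)*w(-10) = (((5 + 1) + 1) + 5*3)*(-10)**(3/2) = ((6 + 1) + 15)*(-10*I*sqrt(10)) = (7 + 15)*(-10*I*sqrt(10)) = 22*(-10*I*sqrt(10)) = -220*I*sqrt(10)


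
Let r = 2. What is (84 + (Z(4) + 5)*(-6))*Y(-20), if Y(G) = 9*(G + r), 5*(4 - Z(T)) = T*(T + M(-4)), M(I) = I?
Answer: -4860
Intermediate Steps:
Z(T) = 4 - T*(-4 + T)/5 (Z(T) = 4 - T*(T - 4)/5 = 4 - T*(-4 + T)/5)
Y(G) = 18 + 9*G (Y(G) = 9*(G + 2) = 9*(2 + G) = 18 + 9*G)
(84 + (Z(4) + 5)*(-6))*Y(-20) = (84 + ((4 - 1/5*4**2 + (4/5)*4) + 5)*(-6))*(18 + 9*(-20)) = (84 + ((4 - 1/5*16 + 16/5) + 5)*(-6))*(18 - 180) = (84 + ((4 - 16/5 + 16/5) + 5)*(-6))*(-162) = (84 + (4 + 5)*(-6))*(-162) = (84 + 9*(-6))*(-162) = (84 - 54)*(-162) = 30*(-162) = -4860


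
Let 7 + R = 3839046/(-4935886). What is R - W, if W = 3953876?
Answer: -9757959792192/2467943 ≈ -3.9539e+6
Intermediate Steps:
R = -19195124/2467943 (R = -7 + 3839046/(-4935886) = -7 + 3839046*(-1/4935886) = -7 - 1919523/2467943 = -19195124/2467943 ≈ -7.7778)
R - W = -19195124/2467943 - 1*3953876 = -19195124/2467943 - 3953876 = -9757959792192/2467943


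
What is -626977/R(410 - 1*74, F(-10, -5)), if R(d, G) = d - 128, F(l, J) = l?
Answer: -48229/16 ≈ -3014.3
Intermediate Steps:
R(d, G) = -128 + d
-626977/R(410 - 1*74, F(-10, -5)) = -626977/(-128 + (410 - 1*74)) = -626977/(-128 + (410 - 74)) = -626977/(-128 + 336) = -626977/208 = -626977*1/208 = -48229/16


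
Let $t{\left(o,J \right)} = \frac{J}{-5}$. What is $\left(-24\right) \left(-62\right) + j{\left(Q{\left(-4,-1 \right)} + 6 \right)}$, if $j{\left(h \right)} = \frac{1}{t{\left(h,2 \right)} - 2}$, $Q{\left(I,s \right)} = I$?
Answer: $\frac{17851}{12} \approx 1487.6$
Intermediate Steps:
$t{\left(o,J \right)} = - \frac{J}{5}$ ($t{\left(o,J \right)} = J \left(- \frac{1}{5}\right) = - \frac{J}{5}$)
$j{\left(h \right)} = - \frac{5}{12}$ ($j{\left(h \right)} = \frac{1}{\left(- \frac{1}{5}\right) 2 - 2} = \frac{1}{- \frac{2}{5} - 2} = \frac{1}{- \frac{12}{5}} = - \frac{5}{12}$)
$\left(-24\right) \left(-62\right) + j{\left(Q{\left(-4,-1 \right)} + 6 \right)} = \left(-24\right) \left(-62\right) - \frac{5}{12} = 1488 - \frac{5}{12} = \frac{17851}{12}$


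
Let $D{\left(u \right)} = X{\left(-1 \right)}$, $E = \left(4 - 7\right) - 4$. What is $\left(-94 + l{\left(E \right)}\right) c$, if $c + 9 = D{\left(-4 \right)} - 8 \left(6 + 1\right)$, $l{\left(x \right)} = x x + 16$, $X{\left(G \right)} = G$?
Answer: $1914$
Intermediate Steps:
$E = -7$ ($E = -3 - 4 = -7$)
$D{\left(u \right)} = -1$
$l{\left(x \right)} = 16 + x^{2}$ ($l{\left(x \right)} = x^{2} + 16 = 16 + x^{2}$)
$c = -66$ ($c = -9 - \left(1 + 8 \left(6 + 1\right)\right) = -9 - \left(1 + 8 \cdot 7\right) = -9 - 57 = -66$)
$\left(-94 + l{\left(E \right)}\right) c = \left(-94 + \left(16 + \left(-7\right)^{2}\right)\right) \left(-66\right) = \left(-94 + \left(16 + 49\right)\right) \left(-66\right) = \left(-94 + 65\right) \left(-66\right) = \left(-29\right) \left(-66\right) = 1914$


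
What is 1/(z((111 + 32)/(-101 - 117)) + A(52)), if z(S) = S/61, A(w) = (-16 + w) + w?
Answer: 13298/1170081 ≈ 0.011365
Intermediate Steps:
A(w) = -16 + 2*w
z(S) = S/61 (z(S) = S*(1/61) = S/61)
1/(z((111 + 32)/(-101 - 117)) + A(52)) = 1/(((111 + 32)/(-101 - 117))/61 + (-16 + 2*52)) = 1/((143/(-218))/61 + (-16 + 104)) = 1/((143*(-1/218))/61 + 88) = 1/((1/61)*(-143/218) + 88) = 1/(-143/13298 + 88) = 1/(1170081/13298) = 13298/1170081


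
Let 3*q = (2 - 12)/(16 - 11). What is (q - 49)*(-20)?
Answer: 2980/3 ≈ 993.33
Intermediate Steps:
q = -2/3 (q = ((2 - 12)/(16 - 11))/3 = (-10/5)/3 = (-10*1/5)/3 = (1/3)*(-2) = -2/3 ≈ -0.66667)
(q - 49)*(-20) = (-2/3 - 49)*(-20) = -149/3*(-20) = 2980/3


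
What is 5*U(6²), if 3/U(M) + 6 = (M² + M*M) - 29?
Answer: 15/2557 ≈ 0.0058663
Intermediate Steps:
U(M) = 3/(-35 + 2*M²) (U(M) = 3/(-6 + ((M² + M*M) - 29)) = 3/(-6 + ((M² + M²) - 29)) = 3/(-6 + (2*M² - 29)) = 3/(-6 + (-29 + 2*M²)) = 3/(-35 + 2*M²))
5*U(6²) = 5*(3/(-35 + 2*(6²)²)) = 5*(3/(-35 + 2*36²)) = 5*(3/(-35 + 2*1296)) = 5*(3/(-35 + 2592)) = 5*(3/2557) = 15/2557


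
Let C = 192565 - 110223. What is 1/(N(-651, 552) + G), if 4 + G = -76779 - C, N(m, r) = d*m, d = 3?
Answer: -1/161078 ≈ -6.2082e-6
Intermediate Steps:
C = 82342
N(m, r) = 3*m
G = -159125 (G = -4 + (-76779 - 1*82342) = -4 + (-76779 - 82342) = -4 - 159121 = -159125)
1/(N(-651, 552) + G) = 1/(3*(-651) - 159125) = 1/(-1953 - 159125) = 1/(-161078) = -1/161078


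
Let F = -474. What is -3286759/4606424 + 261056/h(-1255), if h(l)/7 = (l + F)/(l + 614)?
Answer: 770784914175727/55751549672 ≈ 13825.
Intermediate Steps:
h(l) = 7*(-474 + l)/(614 + l) (h(l) = 7*((l - 474)/(l + 614)) = 7*((-474 + l)/(614 + l)) = 7*(-474 + l)/(614 + l))
-3286759/4606424 + 261056/h(-1255) = -3286759/4606424 + 261056/((7*(-474 - 1255)/(614 - 1255))) = -3286759*1/4606424 + 261056/((7*(-1729)/(-641))) = -3286759/4606424 + 261056/((7*(-1/641)*(-1729))) = -3286759/4606424 + 261056/(12103/641) = -3286759/4606424 + 261056*(641/12103) = -3286759/4606424 + 167336896/12103 = 770784914175727/55751549672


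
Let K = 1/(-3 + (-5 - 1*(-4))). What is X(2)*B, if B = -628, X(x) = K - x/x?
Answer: 785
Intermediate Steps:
K = -¼ (K = 1/(-3 + (-5 + 4)) = 1/(-3 - 1) = 1/(-4) = -¼ ≈ -0.25000)
X(x) = -5/4 (X(x) = -¼ - x/x = -¼ - 1*1 = -¼ - 1 = -5/4)
X(2)*B = -5/4*(-628) = 785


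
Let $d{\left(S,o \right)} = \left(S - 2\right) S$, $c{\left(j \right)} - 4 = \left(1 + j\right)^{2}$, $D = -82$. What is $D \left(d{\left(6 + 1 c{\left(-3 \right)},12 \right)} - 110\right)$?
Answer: $-4756$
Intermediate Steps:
$c{\left(j \right)} = 4 + \left(1 + j\right)^{2}$
$d{\left(S,o \right)} = S \left(-2 + S\right)$ ($d{\left(S,o \right)} = \left(-2 + S\right) S = S \left(-2 + S\right)$)
$D \left(d{\left(6 + 1 c{\left(-3 \right)},12 \right)} - 110\right) = - 82 \left(\left(6 + 1 \left(4 + \left(1 - 3\right)^{2}\right)\right) \left(-2 + \left(6 + 1 \left(4 + \left(1 - 3\right)^{2}\right)\right)\right) - 110\right) = - 82 \left(\left(6 + 1 \left(4 + \left(-2\right)^{2}\right)\right) \left(-2 + \left(6 + 1 \left(4 + \left(-2\right)^{2}\right)\right)\right) - 110\right) = - 82 \left(\left(6 + 1 \left(4 + 4\right)\right) \left(-2 + \left(6 + 1 \left(4 + 4\right)\right)\right) - 110\right) = - 82 \left(\left(6 + 1 \cdot 8\right) \left(-2 + \left(6 + 1 \cdot 8\right)\right) - 110\right) = - 82 \left(\left(6 + 8\right) \left(-2 + \left(6 + 8\right)\right) - 110\right) = - 82 \left(14 \left(-2 + 14\right) - 110\right) = - 82 \left(14 \cdot 12 - 110\right) = - 82 \left(168 - 110\right) = \left(-82\right) 58 = -4756$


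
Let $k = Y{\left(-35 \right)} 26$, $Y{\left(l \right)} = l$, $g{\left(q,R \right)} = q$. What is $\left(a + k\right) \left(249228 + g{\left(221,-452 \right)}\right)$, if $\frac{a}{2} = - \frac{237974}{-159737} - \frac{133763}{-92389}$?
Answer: $- \frac{3328403190599112004}{14757941693} \approx -2.2553 \cdot 10^{8}$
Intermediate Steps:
$k = -910$ ($k = \left(-35\right) 26 = -910$)
$a = \frac{86706160434}{14757941693}$ ($a = 2 \left(- \frac{237974}{-159737} - \frac{133763}{-92389}\right) = 2 \left(\left(-237974\right) \left(- \frac{1}{159737}\right) - - \frac{133763}{92389}\right) = 2 \left(\frac{237974}{159737} + \frac{133763}{92389}\right) = 2 \cdot \frac{43353080217}{14757941693} = \frac{86706160434}{14757941693} \approx 5.8752$)
$\left(a + k\right) \left(249228 + g{\left(221,-452 \right)}\right) = \left(\frac{86706160434}{14757941693} - 910\right) \left(249228 + 221\right) = \left(- \frac{13343020780196}{14757941693}\right) 249449 = - \frac{3328403190599112004}{14757941693}$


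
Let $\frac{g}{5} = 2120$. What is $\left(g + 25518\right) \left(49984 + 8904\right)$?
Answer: $2126916784$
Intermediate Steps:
$g = 10600$ ($g = 5 \cdot 2120 = 10600$)
$\left(g + 25518\right) \left(49984 + 8904\right) = \left(10600 + 25518\right) \left(49984 + 8904\right) = 36118 \cdot 58888 = 2126916784$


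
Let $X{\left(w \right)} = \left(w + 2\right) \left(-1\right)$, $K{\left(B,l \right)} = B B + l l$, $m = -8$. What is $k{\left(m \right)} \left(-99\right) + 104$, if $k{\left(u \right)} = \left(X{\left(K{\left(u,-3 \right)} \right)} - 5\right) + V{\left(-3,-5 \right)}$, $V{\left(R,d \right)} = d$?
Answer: $8519$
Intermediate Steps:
$K{\left(B,l \right)} = B^{2} + l^{2}$
$X{\left(w \right)} = -2 - w$ ($X{\left(w \right)} = \left(2 + w\right) \left(-1\right) = -2 - w$)
$k{\left(u \right)} = -21 - u^{2}$ ($k{\left(u \right)} = \left(\left(-2 - \left(u^{2} + \left(-3\right)^{2}\right)\right) - 5\right) - 5 = \left(\left(-2 - \left(u^{2} + 9\right)\right) - 5\right) - 5 = \left(\left(-2 - \left(9 + u^{2}\right)\right) - 5\right) - 5 = \left(\left(-11 - u^{2}\right) - 5\right) - 5 = \left(-16 - u^{2}\right) - 5 = -21 - u^{2}$)
$k{\left(m \right)} \left(-99\right) + 104 = \left(-21 - \left(-8\right)^{2}\right) \left(-99\right) + 104 = \left(-21 - 64\right) \left(-99\right) + 104 = \left(-85\right) \left(-99\right) + 104 = 8415 + 104 = 8519$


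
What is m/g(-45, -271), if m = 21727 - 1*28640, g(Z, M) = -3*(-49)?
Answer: -6913/147 ≈ -47.027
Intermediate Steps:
g(Z, M) = 147
m = -6913 (m = 21727 - 28640 = -6913)
m/g(-45, -271) = -6913/147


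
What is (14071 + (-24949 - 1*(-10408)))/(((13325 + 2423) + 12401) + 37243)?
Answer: -235/32696 ≈ -0.0071874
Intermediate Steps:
(14071 + (-24949 - 1*(-10408)))/(((13325 + 2423) + 12401) + 37243) = (14071 + (-24949 + 10408))/((15748 + 12401) + 37243) = (14071 - 14541)/(28149 + 37243) = -470/65392 = -470*1/65392 = -235/32696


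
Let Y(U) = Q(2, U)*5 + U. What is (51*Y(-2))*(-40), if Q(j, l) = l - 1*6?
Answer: 85680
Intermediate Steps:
Q(j, l) = -6 + l (Q(j, l) = l - 6 = -6 + l)
Y(U) = -30 + 6*U (Y(U) = (-6 + U)*5 + U = (-30 + 5*U) + U = -30 + 6*U)
(51*Y(-2))*(-40) = (51*(-30 + 6*(-2)))*(-40) = (51*(-30 - 12))*(-40) = (51*(-42))*(-40) = -2142*(-40) = 85680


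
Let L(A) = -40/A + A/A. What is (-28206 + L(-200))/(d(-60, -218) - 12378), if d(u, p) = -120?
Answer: 23504/10415 ≈ 2.2567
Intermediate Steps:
L(A) = 1 - 40/A (L(A) = -40/A + 1 = 1 - 40/A)
(-28206 + L(-200))/(d(-60, -218) - 12378) = (-28206 + (-40 - 200)/(-200))/(-120 - 12378) = (-28206 - 1/200*(-240))/(-12498) = (-28206 + 6/5)*(-1/12498) = -141024/5*(-1/12498) = 23504/10415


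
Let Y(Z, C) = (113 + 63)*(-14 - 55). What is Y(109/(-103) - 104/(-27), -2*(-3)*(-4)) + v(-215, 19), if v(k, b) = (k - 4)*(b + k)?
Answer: 30780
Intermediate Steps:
v(k, b) = (-4 + k)*(b + k)
Y(Z, C) = -12144 (Y(Z, C) = 176*(-69) = -12144)
Y(109/(-103) - 104/(-27), -2*(-3)*(-4)) + v(-215, 19) = -12144 + ((-215)**2 - 4*19 - 4*(-215) + 19*(-215)) = -12144 + (46225 - 76 + 860 - 4085) = -12144 + 42924 = 30780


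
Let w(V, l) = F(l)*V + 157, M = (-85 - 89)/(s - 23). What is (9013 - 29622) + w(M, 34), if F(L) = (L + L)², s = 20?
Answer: 247740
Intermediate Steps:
M = 58 (M = (-85 - 89)/(20 - 23) = -174/(-3) = -174*(-⅓) = 58)
F(L) = 4*L² (F(L) = (2*L)² = 4*L²)
w(V, l) = 157 + 4*V*l² (w(V, l) = (4*l²)*V + 157 = 4*V*l² + 157 = 157 + 4*V*l²)
(9013 - 29622) + w(M, 34) = (9013 - 29622) + (157 + 4*58*34²) = -20609 + (157 + 4*58*1156) = -20609 + (157 + 268192) = -20609 + 268349 = 247740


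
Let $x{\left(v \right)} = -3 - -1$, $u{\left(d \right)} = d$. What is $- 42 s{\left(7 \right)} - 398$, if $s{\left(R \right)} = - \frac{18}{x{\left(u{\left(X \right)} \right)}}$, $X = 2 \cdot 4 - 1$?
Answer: $-776$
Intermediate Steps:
$X = 7$ ($X = 8 - 1 = 7$)
$x{\left(v \right)} = -2$ ($x{\left(v \right)} = -3 + 1 = -2$)
$s{\left(R \right)} = 9$ ($s{\left(R \right)} = - \frac{18}{-2} = \left(-18\right) \left(- \frac{1}{2}\right) = 9$)
$- 42 s{\left(7 \right)} - 398 = \left(-42\right) 9 - 398 = -378 - 398 = -776$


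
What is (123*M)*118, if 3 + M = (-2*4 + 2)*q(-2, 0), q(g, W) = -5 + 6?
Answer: -130626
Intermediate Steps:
q(g, W) = 1
M = -9 (M = -3 + (-2*4 + 2)*1 = -3 + (-8 + 2)*1 = -3 - 6*1 = -3 - 6 = -9)
(123*M)*118 = (123*(-9))*118 = -1107*118 = -130626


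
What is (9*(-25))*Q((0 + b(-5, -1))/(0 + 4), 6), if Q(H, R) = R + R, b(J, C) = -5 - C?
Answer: -2700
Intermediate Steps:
Q(H, R) = 2*R
(9*(-25))*Q((0 + b(-5, -1))/(0 + 4), 6) = (9*(-25))*(2*6) = -225*12 = -2700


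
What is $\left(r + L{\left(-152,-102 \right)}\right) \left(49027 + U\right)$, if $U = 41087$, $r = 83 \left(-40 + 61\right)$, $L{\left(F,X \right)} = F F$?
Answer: $2239062558$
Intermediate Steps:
$L{\left(F,X \right)} = F^{2}$
$r = 1743$ ($r = 83 \cdot 21 = 1743$)
$\left(r + L{\left(-152,-102 \right)}\right) \left(49027 + U\right) = \left(1743 + \left(-152\right)^{2}\right) \left(49027 + 41087\right) = \left(1743 + 23104\right) 90114 = 24847 \cdot 90114 = 2239062558$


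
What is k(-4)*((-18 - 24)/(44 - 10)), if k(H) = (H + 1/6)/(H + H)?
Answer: -161/272 ≈ -0.59191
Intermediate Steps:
k(H) = (⅙ + H)/(2*H) (k(H) = (H + ⅙)/((2*H)) = (⅙ + H)*(1/(2*H)) = (⅙ + H)/(2*H))
k(-4)*((-18 - 24)/(44 - 10)) = ((1/12)*(1 + 6*(-4))/(-4))*((-18 - 24)/(44 - 10)) = ((1/12)*(-¼)*(1 - 24))*(-42/34) = ((1/12)*(-¼)*(-23))*(-42*1/34) = (23/48)*(-21/17) = -161/272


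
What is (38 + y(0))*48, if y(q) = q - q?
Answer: 1824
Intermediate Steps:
y(q) = 0
(38 + y(0))*48 = (38 + 0)*48 = 38*48 = 1824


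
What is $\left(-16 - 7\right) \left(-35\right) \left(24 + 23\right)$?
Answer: $37835$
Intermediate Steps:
$\left(-16 - 7\right) \left(-35\right) \left(24 + 23\right) = \left(-23\right) \left(-35\right) 47 = 805 \cdot 47 = 37835$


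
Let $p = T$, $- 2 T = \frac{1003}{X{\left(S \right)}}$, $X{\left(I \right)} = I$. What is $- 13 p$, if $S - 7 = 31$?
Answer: $\frac{13039}{76} \approx 171.57$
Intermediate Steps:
$S = 38$ ($S = 7 + 31 = 38$)
$T = - \frac{1003}{76}$ ($T = - \frac{1003 \cdot \frac{1}{38}}{2} = \left(- \frac{1}{2}\right) \frac{1003}{38} = - \frac{1003}{76} \approx -13.197$)
$p = - \frac{1003}{76} \approx -13.197$
$- 13 p = \left(-13\right) \left(- \frac{1003}{76}\right) = \frac{13039}{76}$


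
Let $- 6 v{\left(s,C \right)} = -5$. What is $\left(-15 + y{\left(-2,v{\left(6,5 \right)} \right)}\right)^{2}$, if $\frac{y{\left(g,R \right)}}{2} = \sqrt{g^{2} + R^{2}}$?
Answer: $\frac{1024}{9} \approx 113.78$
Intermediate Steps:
$v{\left(s,C \right)} = \frac{5}{6}$ ($v{\left(s,C \right)} = \left(- \frac{1}{6}\right) \left(-5\right) = \frac{5}{6}$)
$y{\left(g,R \right)} = 2 \sqrt{R^{2} + g^{2}}$ ($y{\left(g,R \right)} = 2 \sqrt{g^{2} + R^{2}} = 2 \sqrt{R^{2} + g^{2}}$)
$\left(-15 + y{\left(-2,v{\left(6,5 \right)} \right)}\right)^{2} = \left(-15 + 2 \sqrt{\left(\frac{5}{6}\right)^{2} + \left(-2\right)^{2}}\right)^{2} = \left(-15 + 2 \sqrt{\frac{25}{36} + 4}\right)^{2} = \left(-15 + 2 \sqrt{\frac{169}{36}}\right)^{2} = \left(-15 + 2 \cdot \frac{13}{6}\right)^{2} = \left(-15 + \frac{13}{3}\right)^{2} = \left(- \frac{32}{3}\right)^{2} = \frac{1024}{9}$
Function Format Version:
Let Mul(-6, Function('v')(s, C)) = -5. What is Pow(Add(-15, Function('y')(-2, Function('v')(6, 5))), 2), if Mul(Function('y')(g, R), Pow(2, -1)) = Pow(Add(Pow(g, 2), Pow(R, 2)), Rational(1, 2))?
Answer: Rational(1024, 9) ≈ 113.78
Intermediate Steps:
Function('v')(s, C) = Rational(5, 6) (Function('v')(s, C) = Mul(Rational(-1, 6), -5) = Rational(5, 6))
Function('y')(g, R) = Mul(2, Pow(Add(Pow(R, 2), Pow(g, 2)), Rational(1, 2))) (Function('y')(g, R) = Mul(2, Pow(Add(Pow(g, 2), Pow(R, 2)), Rational(1, 2))) = Mul(2, Pow(Add(Pow(R, 2), Pow(g, 2)), Rational(1, 2))))
Pow(Add(-15, Function('y')(-2, Function('v')(6, 5))), 2) = Pow(Add(-15, Mul(2, Pow(Add(Pow(Rational(5, 6), 2), Pow(-2, 2)), Rational(1, 2)))), 2) = Pow(Add(-15, Mul(2, Pow(Add(Rational(25, 36), 4), Rational(1, 2)))), 2) = Pow(Add(-15, Mul(2, Pow(Rational(169, 36), Rational(1, 2)))), 2) = Pow(Add(-15, Mul(2, Rational(13, 6))), 2) = Pow(Add(-15, Rational(13, 3)), 2) = Pow(Rational(-32, 3), 2) = Rational(1024, 9)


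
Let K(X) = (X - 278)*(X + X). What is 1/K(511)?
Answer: 1/238126 ≈ 4.1995e-6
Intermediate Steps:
K(X) = 2*X*(-278 + X) (K(X) = (-278 + X)*(2*X) = 2*X*(-278 + X))
1/K(511) = 1/(2*511*(-278 + 511)) = 1/(2*511*233) = 1/238126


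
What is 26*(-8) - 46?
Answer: -254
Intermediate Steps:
26*(-8) - 46 = -208 - 46 = -254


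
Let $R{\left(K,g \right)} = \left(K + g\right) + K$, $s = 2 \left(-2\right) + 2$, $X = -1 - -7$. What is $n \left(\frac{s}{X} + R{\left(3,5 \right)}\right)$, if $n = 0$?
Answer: $0$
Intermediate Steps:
$X = 6$ ($X = -1 + 7 = 6$)
$s = -2$ ($s = -4 + 2 = -2$)
$R{\left(K,g \right)} = g + 2 K$
$n \left(\frac{s}{X} + R{\left(3,5 \right)}\right) = 0 \left(- \frac{2}{6} + \left(5 + 2 \cdot 3\right)\right) = 0 \left(\left(-2\right) \frac{1}{6} + \left(5 + 6\right)\right) = 0 \left(- \frac{1}{3} + 11\right) = 0 \cdot \frac{32}{3} = 0$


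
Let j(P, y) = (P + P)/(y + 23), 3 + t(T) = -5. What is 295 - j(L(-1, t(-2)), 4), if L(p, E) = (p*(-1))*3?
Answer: 2653/9 ≈ 294.78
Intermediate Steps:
t(T) = -8 (t(T) = -3 - 5 = -8)
L(p, E) = -3*p (L(p, E) = -p*3 = -3*p)
j(P, y) = 2*P/(23 + y) (j(P, y) = (2*P)/(23 + y) = 2*P/(23 + y))
295 - j(L(-1, t(-2)), 4) = 295 - 2*(-3*(-1))/(23 + 4) = 295 - 2*3/27 = 295 - 1*2/9 = 295 - 2/9 = 2653/9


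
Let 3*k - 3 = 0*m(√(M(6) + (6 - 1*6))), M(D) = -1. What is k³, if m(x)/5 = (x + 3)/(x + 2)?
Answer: 1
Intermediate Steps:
m(x) = 5*(3 + x)/(2 + x) (m(x) = 5*((x + 3)/(x + 2)) = 5*((3 + x)/(2 + x)) = 5*(3 + x)/(2 + x))
k = 1 (k = 1 + (0*(5*(3 + √(-1 + (6 - 1*6)))/(2 + √(-1 + (6 - 1*6)))))/3 = 1 + (0*(5*(3 + √(-1 + (6 - 6)))/(2 + √(-1 + (6 - 6)))))/3 = 1 + (0*(5*(3 + √(-1 + 0))/(2 + √(-1 + 0))))/3 = 1 + (0*(5*(3 + √(-1))/(2 + √(-1))))/3 = 1 + (0*(5*(3 + I)/(2 + I)))/3 = 1 + (0*(5*((2 - I)/5)*(3 + I)))/3 = 1 + (0*((2 - I)*(3 + I)))/3 = 1 + (⅓)*0 = 1 + 0 = 1)
k³ = 1³ = 1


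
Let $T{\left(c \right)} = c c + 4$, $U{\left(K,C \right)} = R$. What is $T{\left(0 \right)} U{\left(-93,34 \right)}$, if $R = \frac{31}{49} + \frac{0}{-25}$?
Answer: $\frac{124}{49} \approx 2.5306$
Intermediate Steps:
$R = \frac{31}{49}$ ($R = 31 \cdot \frac{1}{49} + 0 \left(- \frac{1}{25}\right) = \frac{31}{49} + 0 = \frac{31}{49} \approx 0.63265$)
$U{\left(K,C \right)} = \frac{31}{49}$
$T{\left(c \right)} = 4 + c^{2}$ ($T{\left(c \right)} = c^{2} + 4 = 4 + c^{2}$)
$T{\left(0 \right)} U{\left(-93,34 \right)} = \left(4 + 0^{2}\right) \frac{31}{49} = \left(4 + 0\right) \frac{31}{49} = 4 \cdot \frac{31}{49} = \frac{124}{49}$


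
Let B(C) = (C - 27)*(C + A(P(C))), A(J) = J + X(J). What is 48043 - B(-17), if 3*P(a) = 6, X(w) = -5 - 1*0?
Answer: 47163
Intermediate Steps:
X(w) = -5 (X(w) = -5 + 0 = -5)
P(a) = 2 (P(a) = (⅓)*6 = 2)
A(J) = -5 + J (A(J) = J - 5 = -5 + J)
B(C) = (-27 + C)*(-3 + C) (B(C) = (C - 27)*(C + (-5 + 2)) = (-27 + C)*(C - 3) = (-27 + C)*(-3 + C))
48043 - B(-17) = 48043 - (81 + (-17)² - 30*(-17)) = 48043 - (81 + 289 + 510) = 48043 - 1*880 = 48043 - 880 = 47163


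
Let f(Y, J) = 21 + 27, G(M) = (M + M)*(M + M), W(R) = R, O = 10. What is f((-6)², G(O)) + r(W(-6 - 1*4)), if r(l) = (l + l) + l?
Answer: 18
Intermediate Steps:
G(M) = 4*M² (G(M) = (2*M)*(2*M) = 4*M²)
f(Y, J) = 48
r(l) = 3*l (r(l) = 2*l + l = 3*l)
f((-6)², G(O)) + r(W(-6 - 1*4)) = 48 + 3*(-6 - 1*4) = 48 + 3*(-6 - 4) = 48 + 3*(-10) = 48 - 30 = 18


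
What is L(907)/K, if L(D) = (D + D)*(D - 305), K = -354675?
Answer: -1092028/354675 ≈ -3.0790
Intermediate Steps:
L(D) = 2*D*(-305 + D) (L(D) = (2*D)*(-305 + D) = 2*D*(-305 + D))
L(907)/K = (2*907*(-305 + 907))/(-354675) = (2*907*602)*(-1/354675) = 1092028*(-1/354675) = -1092028/354675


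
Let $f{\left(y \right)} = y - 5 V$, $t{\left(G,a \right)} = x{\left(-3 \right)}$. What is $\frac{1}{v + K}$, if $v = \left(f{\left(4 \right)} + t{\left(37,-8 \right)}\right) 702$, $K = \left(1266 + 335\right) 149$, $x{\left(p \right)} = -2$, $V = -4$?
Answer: $\frac{1}{253993} \approx 3.9371 \cdot 10^{-6}$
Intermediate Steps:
$t{\left(G,a \right)} = -2$
$f{\left(y \right)} = 20 + y$ ($f{\left(y \right)} = y - -20 = y + 20 = 20 + y$)
$K = 238549$ ($K = 1601 \cdot 149 = 238549$)
$v = 15444$ ($v = \left(\left(20 + 4\right) - 2\right) 702 = \left(24 - 2\right) 702 = 22 \cdot 702 = 15444$)
$\frac{1}{v + K} = \frac{1}{15444 + 238549} = \frac{1}{253993}$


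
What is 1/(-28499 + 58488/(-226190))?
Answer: -113095/3223123649 ≈ -3.5089e-5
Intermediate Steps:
1/(-28499 + 58488/(-226190)) = 1/(-28499 + 58488*(-1/226190)) = 1/(-28499 - 29244/113095) = 1/(-3223123649/113095) = -113095/3223123649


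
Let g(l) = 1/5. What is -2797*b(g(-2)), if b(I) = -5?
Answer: 13985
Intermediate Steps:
g(l) = ⅕
-2797*b(g(-2)) = -2797*(-5) = 13985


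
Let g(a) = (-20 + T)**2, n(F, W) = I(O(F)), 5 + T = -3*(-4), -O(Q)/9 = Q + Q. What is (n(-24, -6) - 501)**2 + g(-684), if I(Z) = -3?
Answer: 254185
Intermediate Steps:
O(Q) = -18*Q (O(Q) = -9*(Q + Q) = -18*Q)
T = 7 (T = -5 - 3*(-4) = -5 + 12 = 7)
n(F, W) = -3
g(a) = 169 (g(a) = (-20 + 7)**2 = (-13)**2 = 169)
(n(-24, -6) - 501)**2 + g(-684) = (-3 - 501)**2 + 169 = (-504)**2 + 169 = 254016 + 169 = 254185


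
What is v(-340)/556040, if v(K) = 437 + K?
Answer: 97/556040 ≈ 0.00017445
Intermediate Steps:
v(-340)/556040 = (437 - 340)/556040 = 97*(1/556040) = 97/556040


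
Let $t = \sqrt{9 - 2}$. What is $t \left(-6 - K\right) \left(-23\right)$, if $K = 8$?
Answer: $322 \sqrt{7} \approx 851.93$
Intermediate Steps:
$t = \sqrt{7} \approx 2.6458$
$t \left(-6 - K\right) \left(-23\right) = \sqrt{7} \left(-6 - 8\right) \left(-23\right) = \sqrt{7} \left(-14\right) \left(-23\right) = - 14 \sqrt{7} \left(-23\right) = 322 \sqrt{7}$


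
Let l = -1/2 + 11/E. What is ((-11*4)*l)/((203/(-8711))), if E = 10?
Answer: 1149852/1015 ≈ 1132.9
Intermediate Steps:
l = ⅗ (l = -1/2 + 11/10 = -1*½ + 11*(⅒) = -½ + 11/10 = ⅗ ≈ 0.60000)
((-11*4)*l)/((203/(-8711))) = (-11*4*(⅗))/((203/(-8711))) = (-44*⅗)/((203*(-1/8711))) = -132/(5*(-203/8711)) = -132/5*(-8711/203) = 1149852/1015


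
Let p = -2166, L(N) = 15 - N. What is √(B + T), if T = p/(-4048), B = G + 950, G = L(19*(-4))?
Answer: √1066681902/1012 ≈ 32.273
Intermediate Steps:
G = 91 (G = 15 - 19*(-4) = 15 - 1*(-76) = 15 + 76 = 91)
B = 1041 (B = 91 + 950 = 1041)
T = 1083/2024 (T = -2166/(-4048) = -2166*(-1/4048) = 1083/2024 ≈ 0.53508)
√(B + T) = √(1041 + 1083/2024) = √(2108067/2024) = √1066681902/1012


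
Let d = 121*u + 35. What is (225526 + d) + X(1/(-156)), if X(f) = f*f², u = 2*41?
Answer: 893991428927/3796416 ≈ 2.3548e+5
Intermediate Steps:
u = 82
X(f) = f³
d = 9957 (d = 121*82 + 35 = 9922 + 35 = 9957)
(225526 + d) + X(1/(-156)) = (225526 + 9957) + (1/(-156))³ = 235483 + (-1/156)³ = 235483 - 1/3796416 = 893991428927/3796416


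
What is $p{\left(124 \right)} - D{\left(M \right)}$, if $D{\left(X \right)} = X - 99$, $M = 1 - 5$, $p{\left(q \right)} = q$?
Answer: $227$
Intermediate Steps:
$M = -4$ ($M = 1 - 5 = -4$)
$D{\left(X \right)} = -99 + X$ ($D{\left(X \right)} = X - 99 = -99 + X$)
$p{\left(124 \right)} - D{\left(M \right)} = 124 - \left(-99 - 4\right) = 124 - -103 = 124 + 103 = 227$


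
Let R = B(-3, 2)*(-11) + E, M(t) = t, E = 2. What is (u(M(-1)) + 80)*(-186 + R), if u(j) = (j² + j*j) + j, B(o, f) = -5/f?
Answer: -25353/2 ≈ -12677.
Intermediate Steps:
R = 59/2 (R = -5/2*(-11) + 2 = 55/2 + 2 = 59/2 ≈ 29.500)
u(j) = j + 2*j² (u(j) = (j² + j²) + j = 2*j² + j = j + 2*j²)
(u(M(-1)) + 80)*(-186 + R) = (-(1 + 2*(-1)) + 80)*(-186 + 59/2) = (-(1 - 2) + 80)*(-313/2) = (-1*(-1) + 80)*(-313/2) = (1 + 80)*(-313/2) = 81*(-313/2) = -25353/2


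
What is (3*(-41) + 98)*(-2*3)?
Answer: 150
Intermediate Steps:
(3*(-41) + 98)*(-2*3) = (-123 + 98)*(-6) = -25*(-6) = 150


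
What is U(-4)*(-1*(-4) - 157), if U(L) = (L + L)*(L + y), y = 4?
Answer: 0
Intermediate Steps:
U(L) = 2*L*(4 + L) (U(L) = (L + L)*(L + 4) = (2*L)*(4 + L) = 2*L*(4 + L))
U(-4)*(-1*(-4) - 157) = (2*(-4)*(4 - 4))*(-1*(-4) - 157) = (2*(-4)*0)*(4 - 157) = 0*(-153) = 0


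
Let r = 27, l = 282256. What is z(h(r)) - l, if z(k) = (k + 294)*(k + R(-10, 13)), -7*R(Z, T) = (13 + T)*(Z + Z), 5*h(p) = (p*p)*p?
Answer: 2920084493/175 ≈ 1.6686e+7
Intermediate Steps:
h(p) = p³/5 (h(p) = ((p*p)*p)/5 = (p²*p)/5 = p³/5)
R(Z, T) = -2*Z*(13 + T)/7 (R(Z, T) = -(13 + T)*(Z + Z)/7 = -(13 + T)*2*Z/7 = -2*Z*(13 + T)/7)
z(k) = (294 + k)*(520/7 + k) (z(k) = (k + 294)*(k - 2/7*(-10)*(13 + 13)) = (294 + k)*(k - 2/7*(-10)*26) = (294 + k)*(k + 520/7) = (294 + k)*(520/7 + k))
z(h(r)) - l = (21840 + ((⅕)*27³)² + 2578*((⅕)*27³)/7) - 1*282256 = (21840 + ((⅕)*19683)² + 2578*((⅕)*19683)/7) - 282256 = (21840 + (19683/5)² + (2578/7)*(19683/5)) - 282256 = (21840 + 387420489/25 + 50742774/35) - 282256 = 2969479293/175 - 282256 = 2920084493/175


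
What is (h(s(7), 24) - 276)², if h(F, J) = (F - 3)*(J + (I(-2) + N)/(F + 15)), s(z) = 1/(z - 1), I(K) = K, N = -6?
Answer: 971444224/8281 ≈ 1.1731e+5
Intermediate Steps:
s(z) = 1/(-1 + z)
h(F, J) = (-3 + F)*(J - 8/(15 + F)) (h(F, J) = (F - 3)*(J + (-2 - 6)/(F + 15)) = (-3 + F)*(J - 8/(15 + F)))
(h(s(7), 24) - 276)² = ((24 - 45*24 - 8/(-1 + 7) + 24*(1/(-1 + 7))² + 12*24/(-1 + 7))/(15 + 1/(-1 + 7)) - 276)² = ((24 - 1080 - 8/6 + 24*(1/6)² + 12*24/6)/(15 + 1/6) - 276)² = ((24 - 1080 - 8*⅙ + 24*(⅙)² + 12*(⅙)*24)/(15 + ⅙) - 276)² = ((24 - 1080 - 4/3 + 24*(1/36) + 48)/(91/6) - 276)² = (6*(24 - 1080 - 4/3 + ⅔ + 48)/91 - 276)² = ((6/91)*(-3026/3) - 276)² = (-6052/91 - 276)² = (-31168/91)² = 971444224/8281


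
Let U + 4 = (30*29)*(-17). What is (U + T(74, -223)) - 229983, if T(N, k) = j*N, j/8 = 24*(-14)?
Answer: -443689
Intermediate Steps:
U = -14794 (U = -4 + (30*29)*(-17) = -4 + 870*(-17) = -4 - 14790 = -14794)
j = -2688 (j = 8*(24*(-14)) = 8*(-336) = -2688)
T(N, k) = -2688*N
(U + T(74, -223)) - 229983 = (-14794 - 2688*74) - 229983 = (-14794 - 198912) - 229983 = -213706 - 229983 = -443689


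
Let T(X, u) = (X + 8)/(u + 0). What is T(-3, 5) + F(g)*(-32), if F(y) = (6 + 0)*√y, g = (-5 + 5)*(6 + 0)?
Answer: 1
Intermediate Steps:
T(X, u) = (8 + X)/u
g = 0 (g = 0*6 = 0)
F(y) = 6*√y
T(-3, 5) + F(g)*(-32) = (8 - 3)/5 + (6*√0)*(-32) = (⅕)*5 + (6*0)*(-32) = 1 + 0*(-32) = 1 + 0 = 1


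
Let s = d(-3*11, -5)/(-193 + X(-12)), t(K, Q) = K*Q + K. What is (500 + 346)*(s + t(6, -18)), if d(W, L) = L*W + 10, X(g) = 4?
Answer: -261226/3 ≈ -87075.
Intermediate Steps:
t(K, Q) = K + K*Q
d(W, L) = 10 + L*W
s = -25/27 (s = (10 - (-15)*11)/(-193 + 4) = (10 - 5*(-33))/(-189) = (10 + 165)*(-1/189) = 175*(-1/189) = -25/27 ≈ -0.92593)
(500 + 346)*(s + t(6, -18)) = (500 + 346)*(-25/27 + 6*(1 - 18)) = 846*(-25/27 + 6*(-17)) = 846*(-25/27 - 102) = 846*(-2779/27) = -261226/3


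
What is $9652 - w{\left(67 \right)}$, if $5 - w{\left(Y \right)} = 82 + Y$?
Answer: $9796$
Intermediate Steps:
$w{\left(Y \right)} = -77 - Y$ ($w{\left(Y \right)} = 5 - \left(82 + Y\right) = -77 - Y$)
$9652 - w{\left(67 \right)} = 9652 - \left(-77 - 67\right) = 9652 - -144 = 9652 + 144 = 9796$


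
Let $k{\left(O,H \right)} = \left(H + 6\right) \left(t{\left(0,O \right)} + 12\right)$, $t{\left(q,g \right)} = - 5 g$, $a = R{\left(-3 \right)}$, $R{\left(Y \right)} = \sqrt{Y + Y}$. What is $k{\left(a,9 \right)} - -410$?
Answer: $590 - 75 i \sqrt{6} \approx 590.0 - 183.71 i$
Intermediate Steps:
$R{\left(Y \right)} = \sqrt{2} \sqrt{Y}$ ($R{\left(Y \right)} = \sqrt{2 Y} = \sqrt{2} \sqrt{Y}$)
$a = i \sqrt{6}$ ($a = \sqrt{2} \sqrt{-3} = \sqrt{2} i \sqrt{3} = i \sqrt{6} \approx 2.4495 i$)
$k{\left(O,H \right)} = \left(6 + H\right) \left(12 - 5 O\right)$ ($k{\left(O,H \right)} = \left(H + 6\right) \left(- 5 O + 12\right) = \left(6 + H\right) \left(12 - 5 O\right)$)
$k{\left(a,9 \right)} - -410 = \left(72 - 30 i \sqrt{6} + 12 \cdot 9 - 45 i \sqrt{6}\right) - -410 = \left(72 - 30 i \sqrt{6} + 108 - 45 i \sqrt{6}\right) + 410 = \left(180 - 75 i \sqrt{6}\right) + 410 = 590 - 75 i \sqrt{6}$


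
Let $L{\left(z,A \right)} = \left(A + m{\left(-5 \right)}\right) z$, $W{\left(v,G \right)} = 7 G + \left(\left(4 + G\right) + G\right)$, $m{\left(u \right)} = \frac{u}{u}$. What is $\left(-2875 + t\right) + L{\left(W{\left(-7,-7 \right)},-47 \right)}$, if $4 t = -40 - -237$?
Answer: $- \frac{447}{4} \approx -111.75$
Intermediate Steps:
$m{\left(u \right)} = 1$
$W{\left(v,G \right)} = 4 + 9 G$ ($W{\left(v,G \right)} = 7 G + \left(4 + 2 G\right) = 4 + 9 G$)
$t = \frac{197}{4}$ ($t = \frac{-40 - -237}{4} = \frac{-40 + 237}{4} = \frac{1}{4} \cdot 197 = \frac{197}{4} \approx 49.25$)
$L{\left(z,A \right)} = z \left(1 + A\right)$ ($L{\left(z,A \right)} = \left(A + 1\right) z = \left(1 + A\right) z = z \left(1 + A\right)$)
$\left(-2875 + t\right) + L{\left(W{\left(-7,-7 \right)},-47 \right)} = \left(-2875 + \frac{197}{4}\right) + \left(4 + 9 \left(-7\right)\right) \left(1 - 47\right) = - \frac{11303}{4} + \left(4 - 63\right) \left(-46\right) = - \frac{11303}{4} - -2714 = - \frac{11303}{4} + 2714 = - \frac{447}{4}$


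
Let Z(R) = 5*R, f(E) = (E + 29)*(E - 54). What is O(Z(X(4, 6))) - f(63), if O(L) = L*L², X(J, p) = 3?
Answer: 2547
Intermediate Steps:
f(E) = (-54 + E)*(29 + E) (f(E) = (29 + E)*(-54 + E) = (-54 + E)*(29 + E))
O(L) = L³
O(Z(X(4, 6))) - f(63) = (5*3)³ - (-1566 + 63² - 25*63) = 15³ - (-1566 + 3969 - 1575) = 3375 - 1*828 = 3375 - 828 = 2547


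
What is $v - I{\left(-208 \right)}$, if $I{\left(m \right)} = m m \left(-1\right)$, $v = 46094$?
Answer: $89358$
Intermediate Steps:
$I{\left(m \right)} = - m^{2}$ ($I{\left(m \right)} = m^{2} \left(-1\right) = - m^{2}$)
$v - I{\left(-208 \right)} = 46094 - - \left(-208\right)^{2} = 46094 - \left(-1\right) 43264 = 46094 - -43264 = 46094 + 43264 = 89358$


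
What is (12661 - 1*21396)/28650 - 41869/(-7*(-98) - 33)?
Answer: -241050161/3741690 ≈ -64.423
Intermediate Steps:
(12661 - 1*21396)/28650 - 41869/(-7*(-98) - 33) = (12661 - 21396)*(1/28650) - 41869/(686 - 33) = -8735*1/28650 - 41869/653 = -1747/5730 - 41869*1/653 = -1747/5730 - 41869/653 = -241050161/3741690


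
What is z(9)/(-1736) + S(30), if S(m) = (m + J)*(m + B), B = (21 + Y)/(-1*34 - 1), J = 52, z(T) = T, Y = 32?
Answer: 2896421/1240 ≈ 2335.8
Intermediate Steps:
B = -53/35 (B = (21 + 32)/(-1*34 - 1) = 53/(-34 - 1) = 53/(-35) = 53*(-1/35) = -53/35 ≈ -1.5143)
S(m) = (52 + m)*(-53/35 + m) (S(m) = (m + 52)*(m - 53/35) = (52 + m)*(-53/35 + m))
z(9)/(-1736) + S(30) = 9/(-1736) + (-2756/35 + 30² + (1767/35)*30) = 9*(-1/1736) + (-2756/35 + 900 + 10602/7) = -9/1736 + 81754/35 = 2896421/1240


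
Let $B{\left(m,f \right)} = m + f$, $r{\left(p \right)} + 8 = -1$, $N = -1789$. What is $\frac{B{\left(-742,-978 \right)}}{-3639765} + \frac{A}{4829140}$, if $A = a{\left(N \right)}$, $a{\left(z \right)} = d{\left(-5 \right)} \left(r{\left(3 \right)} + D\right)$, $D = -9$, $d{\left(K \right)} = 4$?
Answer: $\frac{402202886}{878846737605} \approx 0.00045765$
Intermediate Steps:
$r{\left(p \right)} = -9$ ($r{\left(p \right)} = -8 - 1 = -9$)
$a{\left(z \right)} = -72$ ($a{\left(z \right)} = 4 \left(-9 - 9\right) = 4 \left(-18\right) = -72$)
$B{\left(m,f \right)} = f + m$
$A = -72$
$\frac{B{\left(-742,-978 \right)}}{-3639765} + \frac{A}{4829140} = \frac{-978 - 742}{-3639765} - \frac{72}{4829140} = \left(-1720\right) \left(- \frac{1}{3639765}\right) - \frac{18}{1207285} = \frac{344}{727953} - \frac{18}{1207285} = \frac{402202886}{878846737605}$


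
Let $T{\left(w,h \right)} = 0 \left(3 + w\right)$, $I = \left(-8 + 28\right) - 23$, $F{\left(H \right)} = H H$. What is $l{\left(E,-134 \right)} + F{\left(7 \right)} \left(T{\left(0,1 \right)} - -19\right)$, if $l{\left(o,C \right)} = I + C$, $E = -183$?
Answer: $794$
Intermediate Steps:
$F{\left(H \right)} = H^{2}$
$I = -3$ ($I = 20 - 23 = -3$)
$T{\left(w,h \right)} = 0$
$l{\left(o,C \right)} = -3 + C$
$l{\left(E,-134 \right)} + F{\left(7 \right)} \left(T{\left(0,1 \right)} - -19\right) = \left(-3 - 134\right) + 7^{2} \left(0 - -19\right) = -137 + 49 \left(0 + 19\right) = -137 + 49 \cdot 19 = -137 + 931 = 794$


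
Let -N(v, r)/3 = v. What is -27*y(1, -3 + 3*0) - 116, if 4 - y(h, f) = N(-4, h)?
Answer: 100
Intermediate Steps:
N(v, r) = -3*v
y(h, f) = -8 (y(h, f) = 4 - (-3)*(-4) = 4 - 1*12 = 4 - 12 = -8)
-27*y(1, -3 + 3*0) - 116 = -27*(-8) - 116 = 216 - 116 = 100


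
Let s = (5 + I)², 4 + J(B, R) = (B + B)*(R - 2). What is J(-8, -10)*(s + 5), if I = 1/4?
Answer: 24487/4 ≈ 6121.8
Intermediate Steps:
I = ¼ (I = 1*(¼) = ¼ ≈ 0.25000)
J(B, R) = -4 + 2*B*(-2 + R) (J(B, R) = -4 + (B + B)*(R - 2) = -4 + (2*B)*(-2 + R) = -4 + 2*B*(-2 + R))
s = 441/16 (s = (5 + ¼)² = (21/4)² = 441/16 ≈ 27.563)
J(-8, -10)*(s + 5) = (-4 - 4*(-8) + 2*(-8)*(-10))*(441/16 + 5) = (-4 + 32 + 160)*(521/16) = 188*(521/16) = 24487/4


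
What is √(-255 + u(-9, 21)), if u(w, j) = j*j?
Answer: √186 ≈ 13.638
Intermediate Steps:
u(w, j) = j²
√(-255 + u(-9, 21)) = √(-255 + 21²) = √(-255 + 441) = √186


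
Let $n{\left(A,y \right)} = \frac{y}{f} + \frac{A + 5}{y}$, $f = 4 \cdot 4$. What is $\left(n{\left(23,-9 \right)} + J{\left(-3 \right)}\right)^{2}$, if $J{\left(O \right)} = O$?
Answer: $\frac{923521}{20736} \approx 44.537$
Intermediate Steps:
$f = 16$
$n{\left(A,y \right)} = \frac{y}{16} + \frac{5 + A}{y}$ ($n{\left(A,y \right)} = \frac{y}{16} + \frac{A + 5}{y} = y \frac{1}{16} + \frac{5 + A}{y} = \frac{y}{16} + \frac{5 + A}{y}$)
$\left(n{\left(23,-9 \right)} + J{\left(-3 \right)}\right)^{2} = \left(\frac{5 + 23 + \frac{\left(-9\right)^{2}}{16}}{-9} - 3\right)^{2} = \left(- \frac{5 + 23 + \frac{1}{16} \cdot 81}{9} - 3\right)^{2} = \left(- \frac{5 + 23 + \frac{81}{16}}{9} - 3\right)^{2} = \left(\left(- \frac{1}{9}\right) \frac{529}{16} - 3\right)^{2} = \left(- \frac{529}{144} - 3\right)^{2} = \left(- \frac{961}{144}\right)^{2} = \frac{923521}{20736}$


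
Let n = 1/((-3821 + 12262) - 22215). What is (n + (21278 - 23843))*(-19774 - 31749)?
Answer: 1820323613653/13774 ≈ 1.3216e+8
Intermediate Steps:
n = -1/13774 (n = 1/(8441 - 22215) = 1/(-13774) = -1/13774 ≈ -7.2601e-5)
(n + (21278 - 23843))*(-19774 - 31749) = (-1/13774 + (21278 - 23843))*(-19774 - 31749) = (-1/13774 - 2565)*(-51523) = -35330311/13774*(-51523) = 1820323613653/13774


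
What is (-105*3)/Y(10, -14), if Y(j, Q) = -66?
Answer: 105/22 ≈ 4.7727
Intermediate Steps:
(-105*3)/Y(10, -14) = -105*3/(-66) = -315*(-1/66) = 105/22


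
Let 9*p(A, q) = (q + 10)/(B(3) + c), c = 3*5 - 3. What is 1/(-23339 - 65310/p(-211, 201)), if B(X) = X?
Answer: -211/13741379 ≈ -1.5355e-5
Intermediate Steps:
c = 12 (c = 15 - 3 = 12)
p(A, q) = 2/27 + q/135 (p(A, q) = ((q + 10)/(3 + 12))/9 = ((10 + q)/15)/9 = ((10 + q)*(1/15))/9 = (⅔ + q/15)/9 = 2/27 + q/135)
1/(-23339 - 65310/p(-211, 201)) = 1/(-23339 - 65310/(2/27 + (1/135)*201)) = 1/(-23339 - 65310/(2/27 + 67/45)) = 1/(-23339 - 65310/211/135) = 1/(-23339 - 65310*135/211) = 1/(-23339 - 8816850/211) = 1/(-13741379/211) = -211/13741379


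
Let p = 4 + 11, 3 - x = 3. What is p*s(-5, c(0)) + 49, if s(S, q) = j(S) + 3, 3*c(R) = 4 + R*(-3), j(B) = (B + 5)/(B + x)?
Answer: 94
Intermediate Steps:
x = 0 (x = 3 - 1*3 = 3 - 3 = 0)
j(B) = (5 + B)/B (j(B) = (B + 5)/(B + 0) = (5 + B)/B)
c(R) = 4/3 - R (c(R) = (4 + R*(-3))/3 = (4 - 3*R)/3 = 4/3 - R)
s(S, q) = 3 + (5 + S)/S (s(S, q) = (5 + S)/S + 3 = 3 + (5 + S)/S)
p = 15
p*s(-5, c(0)) + 49 = 15*(4 + 5/(-5)) + 49 = 15*(4 + 5*(-1/5)) + 49 = 15*(4 - 1) + 49 = 15*3 + 49 = 45 + 49 = 94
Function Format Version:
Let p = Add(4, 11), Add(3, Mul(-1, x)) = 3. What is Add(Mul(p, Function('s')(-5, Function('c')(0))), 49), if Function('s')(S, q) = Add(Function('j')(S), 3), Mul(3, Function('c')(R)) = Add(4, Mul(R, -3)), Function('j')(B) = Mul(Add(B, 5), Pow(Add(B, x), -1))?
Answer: 94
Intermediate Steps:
x = 0 (x = Add(3, Mul(-1, 3)) = Add(3, -3) = 0)
Function('j')(B) = Mul(Pow(B, -1), Add(5, B)) (Function('j')(B) = Mul(Add(B, 5), Pow(Add(B, 0), -1)) = Mul(Add(5, B), Pow(B, -1)) = Mul(Pow(B, -1), Add(5, B)))
Function('c')(R) = Add(Rational(4, 3), Mul(-1, R)) (Function('c')(R) = Mul(Rational(1, 3), Add(4, Mul(R, -3))) = Mul(Rational(1, 3), Add(4, Mul(-3, R))) = Add(Rational(4, 3), Mul(-1, R)))
Function('s')(S, q) = Add(3, Mul(Pow(S, -1), Add(5, S))) (Function('s')(S, q) = Add(Mul(Pow(S, -1), Add(5, S)), 3) = Add(3, Mul(Pow(S, -1), Add(5, S))))
p = 15
Add(Mul(p, Function('s')(-5, Function('c')(0))), 49) = Add(Mul(15, Add(4, Mul(5, Pow(-5, -1)))), 49) = Add(Mul(15, Add(4, Mul(5, Rational(-1, 5)))), 49) = Add(Mul(15, Add(4, -1)), 49) = Add(Mul(15, 3), 49) = Add(45, 49) = 94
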